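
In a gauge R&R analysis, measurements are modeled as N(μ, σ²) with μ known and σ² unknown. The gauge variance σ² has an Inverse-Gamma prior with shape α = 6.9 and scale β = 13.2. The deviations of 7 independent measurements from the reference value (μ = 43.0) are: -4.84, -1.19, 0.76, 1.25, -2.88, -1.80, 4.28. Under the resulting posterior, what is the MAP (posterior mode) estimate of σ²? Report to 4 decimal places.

With known mean μ and an Inverse-Gamma(α, β) prior on σ², the Normal likelihood is conjugate: posterior is Inv-Gamma(α + n/2, β + Σ(xᵢ−μ)²/2).
Σ(xᵢ−μ)² = (-4.84)² + (-1.19)² + (0.76)² + (1.25)² + (-2.88)² + (-1.80)² + (4.28)² = 56.8346.
Posterior: Inv-Gamma(6.9 + 7/2, 13.2 + 56.8346/2) = Inv-Gamma(10.40, 41.61730).
Mode = β/(α+1) = 41.61730/11.40 = 3.6506.

3.6506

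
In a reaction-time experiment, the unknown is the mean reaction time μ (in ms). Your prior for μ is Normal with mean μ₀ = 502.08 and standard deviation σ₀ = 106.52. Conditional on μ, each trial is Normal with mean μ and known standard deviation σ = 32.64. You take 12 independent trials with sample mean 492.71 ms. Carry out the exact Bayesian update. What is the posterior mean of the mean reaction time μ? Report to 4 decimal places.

For Normal data with known variance σ², a Normal(μ₀, σ₀²) prior on μ is conjugate. Posterior precision = 1/σ₀² + n/σ²; posterior mean is the precision-weighted average of μ₀ and x̄.
n·x̄ = 12·492.71 = 5912.52.
σ₀² = 106.52² = 11346.5104, σ² = 32.64² = 1065.3696; σ² + n·σ₀² = 1065.3696 + 12·11346.5104 = 137223.4944.
Posterior mean = (μ₀/σ₀² + n·x̄/σ²)/(1/σ₀² + n/σ²) = (σ²·μ₀ + σ₀²·n·x̄)/(σ² + n·σ₀²) = (1065.3696·502.08 + 11346.5104·5912.52)/137223.4944 = 67621370.438976/137223.4944 = 492.7827.

492.7827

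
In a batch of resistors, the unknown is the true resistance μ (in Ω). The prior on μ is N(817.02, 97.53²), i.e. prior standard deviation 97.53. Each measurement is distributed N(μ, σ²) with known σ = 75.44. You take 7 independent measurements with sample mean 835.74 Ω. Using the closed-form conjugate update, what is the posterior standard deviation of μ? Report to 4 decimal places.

For Normal data with known variance σ², a Normal(μ₀, σ₀²) prior on μ is conjugate. Posterior precision = 1/σ₀² + n/σ²; posterior mean is the precision-weighted average of μ₀ and x̄.
σ₀² = 97.53² = 9512.1009, σ² = 75.44² = 5691.1936; σ² + n·σ₀² = 5691.1936 + 7·9512.1009 = 72275.8999.
Posterior precision = 1/σ₀² + n/σ² = 1/9512.1009 + 7/5691.1936 = (σ² + n·σ₀²)/(σ₀²σ²) = 72275.8999/(9512.1009·5691.1936); posterior variance σₙ² = σ₀²σ²/(σ² + n·σ₀²) = 9512.1009·5691.1936/72275.8999 = 749.007731.
Posterior SD = √σₙ² = √(9512.1009·5691.1936/72275.8999) = 27.3680.

27.3680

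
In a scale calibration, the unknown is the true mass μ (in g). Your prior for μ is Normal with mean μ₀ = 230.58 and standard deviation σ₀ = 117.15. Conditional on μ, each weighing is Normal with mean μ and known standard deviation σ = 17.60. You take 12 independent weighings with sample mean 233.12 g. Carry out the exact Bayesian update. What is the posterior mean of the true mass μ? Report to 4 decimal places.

233.1152

For Normal data with known variance σ², a Normal(μ₀, σ₀²) prior on μ is conjugate. Posterior precision = 1/σ₀² + n/σ²; posterior mean is the precision-weighted average of μ₀ and x̄.
n·x̄ = 12·233.12 = 2797.44.
σ₀² = 117.15² = 13724.1225, σ² = 17.60² = 309.76; σ² + n·σ₀² = 309.76 + 12·13724.1225 = 164999.23.
Posterior mean = (μ₀/σ₀² + n·x̄/σ²)/(1/σ₀² + n/σ²) = (σ²·μ₀ + σ₀²·n·x̄)/(σ² + n·σ₀²) = (309.76·230.58 + 13724.1225·2797.44)/164999.23 = 38463833.7072/164999.23 = 233.1152.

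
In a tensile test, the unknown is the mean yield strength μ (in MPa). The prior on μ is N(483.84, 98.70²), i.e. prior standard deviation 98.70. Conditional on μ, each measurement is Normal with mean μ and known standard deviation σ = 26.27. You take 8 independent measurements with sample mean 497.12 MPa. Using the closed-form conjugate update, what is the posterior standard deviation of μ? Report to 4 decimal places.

9.2470

For Normal data with known variance σ², a Normal(μ₀, σ₀²) prior on μ is conjugate. Posterior precision = 1/σ₀² + n/σ²; posterior mean is the precision-weighted average of μ₀ and x̄.
σ₀² = 98.70² = 9741.69, σ² = 26.27² = 690.1129; σ² + n·σ₀² = 690.1129 + 8·9741.69 = 78623.6329.
Posterior precision = 1/σ₀² + n/σ² = 1/9741.69 + 8/690.1129 = (σ² + n·σ₀²)/(σ₀²σ²) = 78623.6329/(9741.69·690.1129); posterior variance σₙ² = σ₀²σ²/(σ² + n·σ₀²) = 9741.69·690.1129/78623.6329 = 85.506936.
Posterior SD = √σₙ² = √(9741.69·690.1129/78623.6329) = 9.2470.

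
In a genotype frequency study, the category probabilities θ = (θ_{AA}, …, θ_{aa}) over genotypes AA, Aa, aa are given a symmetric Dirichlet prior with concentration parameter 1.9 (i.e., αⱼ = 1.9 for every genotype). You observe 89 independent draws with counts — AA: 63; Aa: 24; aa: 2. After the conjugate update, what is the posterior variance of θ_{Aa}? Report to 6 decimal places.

The Dirichlet prior is conjugate to the Multinomial likelihood: each posterior αⱼ = prior αⱼ + observed count nⱼ.
Posterior concentration: (64.9, 25.9, 3.9), total = 94.7.
Var[θ_j] = α_j(Σα−α_j)/((Σα)²(Σα+1)) = 25.9·68.8/(94.7²·95.7) = 0.002076.

0.002076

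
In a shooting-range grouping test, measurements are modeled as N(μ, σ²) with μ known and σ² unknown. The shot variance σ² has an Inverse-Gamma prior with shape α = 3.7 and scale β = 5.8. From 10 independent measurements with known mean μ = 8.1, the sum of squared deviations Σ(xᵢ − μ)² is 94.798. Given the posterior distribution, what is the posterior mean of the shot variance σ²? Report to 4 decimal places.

6.9090

With known mean μ and an Inverse-Gamma(α, β) prior on σ², the Normal likelihood is conjugate: posterior is Inv-Gamma(α + n/2, β + Σ(xᵢ−μ)²/2).
Posterior: Inv-Gamma(3.7 + 10/2, 5.8 + 94.798/2) = Inv-Gamma(8.70, 53.1990).
E[σ²|data] = β/(α−1) = 53.1990/7.70 = 6.9090.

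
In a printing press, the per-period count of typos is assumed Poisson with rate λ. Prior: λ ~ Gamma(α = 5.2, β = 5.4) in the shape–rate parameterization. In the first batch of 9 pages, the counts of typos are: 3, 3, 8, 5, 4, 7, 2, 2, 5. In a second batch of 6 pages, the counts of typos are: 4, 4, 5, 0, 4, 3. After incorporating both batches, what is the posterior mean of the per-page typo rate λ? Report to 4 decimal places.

3.1471

With a Gamma(shape α, rate β) prior, the Poisson likelihood is conjugate: the posterior is Gamma(α + ΣXᵢ, β + n).
Batch 1: sum of counts S = 39 over n = 9 pages.
After batch 1: Gamma(α+S, β+n) = Gamma(5.2+39, 5.4+9) = Gamma(44.2, 14.4).
Batch 2: sum of counts S = 20 over n = 6 pages.
After batch 2: Gamma(α+S, β+n) = Gamma(44.2+20, 14.4+6) = Gamma(64.2, 20.4).
Posterior mean = α/β = 64.2/20.4 = 3.1471.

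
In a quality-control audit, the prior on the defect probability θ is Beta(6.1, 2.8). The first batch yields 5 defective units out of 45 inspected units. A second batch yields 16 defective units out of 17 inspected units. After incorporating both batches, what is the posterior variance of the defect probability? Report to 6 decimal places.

The Beta prior is conjugate to a Binomial/Bernoulli likelihood; the update adds successes to α and failures to β.
After batch 1: Beta(6.1+5, 2.8+40) = Beta(11.1, 42.8).
After batch 2: Beta(11.1+16, 42.8+1) = Beta(27.1, 43.8).
Var = αβ/((α+β)²(α+β+1)) = 27.1·43.8/(70.9²·71.9) = 0.003284.

0.003284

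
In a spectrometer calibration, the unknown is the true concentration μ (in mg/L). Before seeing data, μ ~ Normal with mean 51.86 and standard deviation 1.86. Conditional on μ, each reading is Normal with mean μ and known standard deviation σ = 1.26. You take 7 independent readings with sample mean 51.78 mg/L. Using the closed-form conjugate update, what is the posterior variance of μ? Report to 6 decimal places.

0.212846

For Normal data with known variance σ², a Normal(μ₀, σ₀²) prior on μ is conjugate. Posterior precision = 1/σ₀² + n/σ²; posterior mean is the precision-weighted average of μ₀ and x̄.
σ₀² = 1.86² = 3.4596, σ² = 1.26² = 1.5876; σ² + n·σ₀² = 1.5876 + 7·3.4596 = 25.8048.
Posterior precision = 1/σ₀² + n/σ² = 1/3.4596 + 7/1.5876 = (σ² + n·σ₀²)/(σ₀²σ²) = 25.8048/(3.4596·1.5876); posterior variance σₙ² = σ₀²σ²/(σ² + n·σ₀²) = 3.4596·1.5876/25.8048 = 0.212846.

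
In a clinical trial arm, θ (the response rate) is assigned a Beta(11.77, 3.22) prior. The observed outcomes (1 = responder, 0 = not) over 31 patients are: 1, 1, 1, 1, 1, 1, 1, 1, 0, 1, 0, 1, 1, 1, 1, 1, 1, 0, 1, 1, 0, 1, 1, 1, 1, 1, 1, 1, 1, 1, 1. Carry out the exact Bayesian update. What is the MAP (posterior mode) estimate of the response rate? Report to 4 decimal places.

0.8586

The Beta prior is conjugate to a Binomial/Bernoulli likelihood; the update adds successes to α and failures to β.
Posterior: Beta(α+k, β+n−k) = Beta(11.77+27, 3.22+4) = Beta(38.77, 7.22).
Mode of Beta(a,b) for a,b>1 is (a−1)/(a+b−2) = 37.77/43.99 = 0.8586.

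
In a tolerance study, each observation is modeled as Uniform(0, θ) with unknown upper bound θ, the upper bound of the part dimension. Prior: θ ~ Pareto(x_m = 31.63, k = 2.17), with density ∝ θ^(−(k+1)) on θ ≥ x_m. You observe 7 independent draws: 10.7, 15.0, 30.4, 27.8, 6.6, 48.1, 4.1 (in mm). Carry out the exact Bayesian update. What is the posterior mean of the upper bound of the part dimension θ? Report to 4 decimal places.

A Pareto(scale x_m, shape k) prior on the upper bound θ of Uniform(0, θ) is conjugate: posterior is Pareto(max(x_m, max xᵢ), k + n).
Sample maximum = 48.1; prior scale x_m = 31.63 → posterior scale = max = 48.10.
Posterior shape = 2.17 + 7 = 9.17.
E[θ|data] = k·x_m/(k−1) = 9.17·48.10/8.17 = 53.9874.

53.9874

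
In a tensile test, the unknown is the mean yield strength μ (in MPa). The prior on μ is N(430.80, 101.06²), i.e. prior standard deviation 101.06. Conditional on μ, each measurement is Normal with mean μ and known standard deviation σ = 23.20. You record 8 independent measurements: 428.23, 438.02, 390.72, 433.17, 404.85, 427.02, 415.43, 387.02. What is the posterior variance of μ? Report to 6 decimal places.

66.839687

For Normal data with known variance σ², a Normal(μ₀, σ₀²) prior on μ is conjugate. Posterior precision = 1/σ₀² + n/σ²; posterior mean is the precision-weighted average of μ₀ and x̄.
σ₀² = 101.06² = 10213.1236, σ² = 23.20² = 538.24; σ² + n·σ₀² = 538.24 + 8·10213.1236 = 82243.2288.
Posterior precision = 1/σ₀² + n/σ² = 1/10213.1236 + 8/538.24 = (σ² + n·σ₀²)/(σ₀²σ²) = 82243.2288/(10213.1236·538.24); posterior variance σₙ² = σ₀²σ²/(σ² + n·σ₀²) = 10213.1236·538.24/82243.2288 = 66.839687.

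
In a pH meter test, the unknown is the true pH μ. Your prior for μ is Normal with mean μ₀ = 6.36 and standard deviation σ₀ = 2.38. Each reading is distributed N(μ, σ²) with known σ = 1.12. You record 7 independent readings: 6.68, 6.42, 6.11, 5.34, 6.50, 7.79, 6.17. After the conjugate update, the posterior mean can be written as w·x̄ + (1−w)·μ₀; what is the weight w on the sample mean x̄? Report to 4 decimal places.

0.9693

For Normal data with known variance σ², a Normal(μ₀, σ₀²) prior on μ is conjugate. Posterior precision = 1/σ₀² + n/σ²; posterior mean is the precision-weighted average of μ₀ and x̄.
σ₀² = 2.38² = 5.6644, σ² = 1.12² = 1.2544. Prior precision 1/σ₀² = 1/5.6644; data precision n/σ² = 7/1.2544.
w = (n/σ²)/(1/σ₀² + n/σ²) = n·σ₀²/(σ² + n·σ₀²) = 7·5.6644/(1.2544 + 7·5.6644) = 39.6508/40.9052 = 0.9693.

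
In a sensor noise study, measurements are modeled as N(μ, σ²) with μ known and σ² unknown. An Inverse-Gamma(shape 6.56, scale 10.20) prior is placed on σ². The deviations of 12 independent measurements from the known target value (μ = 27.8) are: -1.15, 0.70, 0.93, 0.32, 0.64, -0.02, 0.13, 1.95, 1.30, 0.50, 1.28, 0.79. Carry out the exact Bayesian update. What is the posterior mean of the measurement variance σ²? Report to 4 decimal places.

1.3673

With known mean μ and an Inverse-Gamma(α, β) prior on σ², the Normal likelihood is conjugate: posterior is Inv-Gamma(α + n/2, β + Σ(xᵢ−μ)²/2).
Σ(xᵢ−μ)² = (-1.15)² + (0.70)² + (0.93)² + (0.32)² + (0.64)² + (-0.02)² + (0.13)² + (1.95)² + (1.30)² + (0.50)² + (1.28)² + (0.79)² = 11.2117.
Posterior: Inv-Gamma(6.56 + 12/2, 10.20 + 11.2117/2) = Inv-Gamma(12.56, 15.80585).
E[σ²|data] = β/(α−1) = 15.80585/11.56 = 1.3673.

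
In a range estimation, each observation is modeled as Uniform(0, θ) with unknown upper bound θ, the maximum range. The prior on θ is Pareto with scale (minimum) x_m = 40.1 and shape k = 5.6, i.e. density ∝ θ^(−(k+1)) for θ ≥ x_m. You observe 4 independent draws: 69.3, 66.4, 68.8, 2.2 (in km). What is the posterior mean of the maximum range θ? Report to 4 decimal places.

77.3581

A Pareto(scale x_m, shape k) prior on the upper bound θ of Uniform(0, θ) is conjugate: posterior is Pareto(max(x_m, max xᵢ), k + n).
Sample maximum = 69.3; prior scale x_m = 40.1 → posterior scale = max = 69.3.
Posterior shape = 5.6 + 4 = 9.6.
E[θ|data] = k·x_m/(k−1) = 9.6·69.3/8.6 = 77.3581.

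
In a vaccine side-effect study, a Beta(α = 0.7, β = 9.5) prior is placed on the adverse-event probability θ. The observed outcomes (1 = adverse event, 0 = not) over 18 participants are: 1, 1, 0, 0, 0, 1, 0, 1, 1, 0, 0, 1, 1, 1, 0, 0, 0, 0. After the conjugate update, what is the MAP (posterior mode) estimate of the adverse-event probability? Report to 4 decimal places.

The Beta prior is conjugate to a Binomial/Bernoulli likelihood; the update adds successes to α and failures to β.
Posterior: Beta(α+k, β+n−k) = Beta(0.7+8, 9.5+10) = Beta(8.7, 19.5).
Mode of Beta(a,b) for a,b>1 is (a−1)/(a+b−2) = 7.7/26.2 = 0.2939.

0.2939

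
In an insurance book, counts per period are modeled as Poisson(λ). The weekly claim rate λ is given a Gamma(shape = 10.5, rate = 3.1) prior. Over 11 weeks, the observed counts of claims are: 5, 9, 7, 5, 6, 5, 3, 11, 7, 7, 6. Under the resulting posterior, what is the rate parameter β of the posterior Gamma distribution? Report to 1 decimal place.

With a Gamma(shape α, rate β) prior, the Poisson likelihood is conjugate: the posterior is Gamma(α + ΣXᵢ, β + n).
Sum of counts S = 71 over n = 11 weeks.
Posterior: Gamma(α+S, β+n) = Gamma(10.5+71, 3.1+11) = Gamma(81.5, 14.1).
Posterior β = 14.1.

14.1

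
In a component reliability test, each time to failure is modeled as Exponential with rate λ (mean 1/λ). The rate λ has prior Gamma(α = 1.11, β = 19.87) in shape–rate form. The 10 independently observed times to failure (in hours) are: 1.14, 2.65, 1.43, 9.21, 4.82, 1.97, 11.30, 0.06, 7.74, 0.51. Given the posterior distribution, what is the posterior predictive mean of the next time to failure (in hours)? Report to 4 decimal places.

6.0040

With a Gamma(shape α, rate β) prior on the exponential rate λ, the posterior after n observations with total T = Σxᵢ is Gamma(α+n, β+T).
Sum of observations T = 40.83 hours; n = 10.
Posterior: Gamma(1.11+10, 19.87+40.83) = Gamma(11.11, 60.70).
The predictive distribution for the next observation is Lomax; its mean is β/(α−1) = 60.70/10.11 = 6.0040.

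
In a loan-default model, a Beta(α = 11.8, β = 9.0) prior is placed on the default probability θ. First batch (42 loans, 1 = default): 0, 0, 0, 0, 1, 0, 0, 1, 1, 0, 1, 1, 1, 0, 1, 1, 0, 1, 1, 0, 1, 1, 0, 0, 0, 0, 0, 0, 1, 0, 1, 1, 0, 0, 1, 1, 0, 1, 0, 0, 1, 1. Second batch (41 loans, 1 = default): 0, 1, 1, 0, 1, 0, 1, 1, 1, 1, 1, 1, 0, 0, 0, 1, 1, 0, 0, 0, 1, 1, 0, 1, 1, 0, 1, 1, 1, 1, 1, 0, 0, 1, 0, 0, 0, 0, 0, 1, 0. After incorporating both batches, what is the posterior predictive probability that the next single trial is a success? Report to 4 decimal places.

0.5183

The Beta prior is conjugate to a Binomial/Bernoulli likelihood; the update adds successes to α and failures to β.
After batch 1: Beta(11.8+20, 9.0+22) = Beta(31.8, 31.0).
After batch 2: Beta(31.8+22, 31.0+19) = Beta(53.8, 50.0).
For a single future Bernoulli trial, P(success | data) = α/(α+β) = 0.5183.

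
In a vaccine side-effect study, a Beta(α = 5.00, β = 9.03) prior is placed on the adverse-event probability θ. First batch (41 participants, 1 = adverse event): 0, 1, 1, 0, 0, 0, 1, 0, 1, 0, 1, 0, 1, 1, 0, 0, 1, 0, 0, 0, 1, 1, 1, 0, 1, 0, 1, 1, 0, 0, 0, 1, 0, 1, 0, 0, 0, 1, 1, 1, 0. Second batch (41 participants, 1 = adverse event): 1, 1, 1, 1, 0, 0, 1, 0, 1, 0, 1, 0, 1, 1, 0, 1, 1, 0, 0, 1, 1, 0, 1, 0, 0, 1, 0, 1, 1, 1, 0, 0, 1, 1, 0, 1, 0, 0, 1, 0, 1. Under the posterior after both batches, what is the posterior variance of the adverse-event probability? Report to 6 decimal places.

The Beta prior is conjugate to a Binomial/Bernoulli likelihood; the update adds successes to α and failures to β.
After batch 1: Beta(5.00+19, 9.03+22) = Beta(24.00, 31.03).
After batch 2: Beta(24.00+23, 31.03+18) = Beta(47.00, 49.03).
Var = αβ/((α+β)²(α+β+1)) = 47.00·49.03/(96.03²·97.03) = 0.002575.

0.002575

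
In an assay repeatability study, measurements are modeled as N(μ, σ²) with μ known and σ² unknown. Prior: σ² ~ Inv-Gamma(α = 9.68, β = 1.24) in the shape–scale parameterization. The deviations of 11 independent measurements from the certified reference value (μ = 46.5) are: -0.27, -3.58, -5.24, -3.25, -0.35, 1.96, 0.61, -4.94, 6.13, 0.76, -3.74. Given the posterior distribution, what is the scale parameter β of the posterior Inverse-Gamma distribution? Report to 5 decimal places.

67.13565

With known mean μ and an Inverse-Gamma(α, β) prior on σ², the Normal likelihood is conjugate: posterior is Inv-Gamma(α + n/2, β + Σ(xᵢ−μ)²/2).
Σ(xᵢ−μ)² = (-0.27)² + (-3.58)² + (-5.24)² + (-3.25)² + (-0.35)² + (1.96)² + (0.61)² + (-4.94)² + (6.13)² + (0.76)² + (-3.74)² = 131.7913.
Posterior: Inv-Gamma(9.68 + 11/2, 1.24 + 131.7913/2) = Inv-Gamma(15.18, 67.13565).
Posterior β = 67.13565.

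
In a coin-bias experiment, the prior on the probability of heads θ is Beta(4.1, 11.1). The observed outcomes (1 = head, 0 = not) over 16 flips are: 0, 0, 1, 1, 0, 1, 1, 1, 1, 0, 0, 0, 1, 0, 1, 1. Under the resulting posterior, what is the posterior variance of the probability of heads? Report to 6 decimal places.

The Beta prior is conjugate to a Binomial/Bernoulli likelihood; the update adds successes to α and failures to β.
Posterior: Beta(α+k, β+n−k) = Beta(4.1+9, 11.1+7) = Beta(13.1, 18.1).
Var = αβ/((α+β)²(α+β+1)) = 13.1·18.1/(31.2²·32.2) = 0.007565.

0.007565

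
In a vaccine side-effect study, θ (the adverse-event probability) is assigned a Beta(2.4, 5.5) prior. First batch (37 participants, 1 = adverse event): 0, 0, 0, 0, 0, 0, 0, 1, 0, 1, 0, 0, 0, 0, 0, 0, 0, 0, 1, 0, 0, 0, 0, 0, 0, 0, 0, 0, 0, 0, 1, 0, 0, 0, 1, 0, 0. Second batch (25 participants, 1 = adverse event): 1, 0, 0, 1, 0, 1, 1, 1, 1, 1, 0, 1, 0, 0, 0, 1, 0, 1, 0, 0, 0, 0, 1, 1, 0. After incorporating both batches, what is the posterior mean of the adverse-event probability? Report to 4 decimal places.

The Beta prior is conjugate to a Binomial/Bernoulli likelihood; the update adds successes to α and failures to β.
After batch 1: Beta(2.4+5, 5.5+32) = Beta(7.4, 37.5).
After batch 2: Beta(7.4+12, 37.5+13) = Beta(19.4, 50.5).
Posterior mean = α/(α+β) = 19.4/69.9 = 0.2775.

0.2775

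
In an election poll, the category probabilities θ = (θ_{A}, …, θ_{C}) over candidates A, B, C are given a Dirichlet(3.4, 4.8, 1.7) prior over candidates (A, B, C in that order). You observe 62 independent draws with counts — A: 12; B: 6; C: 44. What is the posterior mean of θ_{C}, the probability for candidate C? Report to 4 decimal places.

0.6356

The Dirichlet prior is conjugate to the Multinomial likelihood: each posterior αⱼ = prior αⱼ + observed count nⱼ.
Posterior concentration: (15.4, 10.8, 45.7), total = 71.9.
E[θ_{C}|data] = α_{C}/Σα = 45.7/71.9 = 0.6356.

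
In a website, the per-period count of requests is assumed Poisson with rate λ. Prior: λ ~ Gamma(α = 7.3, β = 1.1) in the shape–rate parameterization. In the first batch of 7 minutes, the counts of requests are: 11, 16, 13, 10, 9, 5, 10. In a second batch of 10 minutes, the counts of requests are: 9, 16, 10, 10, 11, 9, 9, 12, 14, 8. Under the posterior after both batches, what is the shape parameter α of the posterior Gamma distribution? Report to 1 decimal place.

189.3

With a Gamma(shape α, rate β) prior, the Poisson likelihood is conjugate: the posterior is Gamma(α + ΣXᵢ, β + n).
Batch 1: sum of counts S = 74 over n = 7 minutes.
After batch 1: Gamma(α+S, β+n) = Gamma(7.3+74, 1.1+7) = Gamma(81.3, 8.1).
Batch 2: sum of counts S = 108 over n = 10 minutes.
After batch 2: Gamma(α+S, β+n) = Gamma(81.3+108, 8.1+10) = Gamma(189.3, 18.1).
Posterior α = 189.3.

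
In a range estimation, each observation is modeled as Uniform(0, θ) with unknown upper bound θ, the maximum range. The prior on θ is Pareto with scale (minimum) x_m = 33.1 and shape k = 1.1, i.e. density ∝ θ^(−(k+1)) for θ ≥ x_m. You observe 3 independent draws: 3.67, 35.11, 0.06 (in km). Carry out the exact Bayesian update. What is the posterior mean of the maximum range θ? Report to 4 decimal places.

A Pareto(scale x_m, shape k) prior on the upper bound θ of Uniform(0, θ) is conjugate: posterior is Pareto(max(x_m, max xᵢ), k + n).
Sample maximum = 35.11; prior scale x_m = 33.1 → posterior scale = max = 35.11.
Posterior shape = 1.1 + 3 = 4.1.
E[θ|data] = k·x_m/(k−1) = 4.1·35.11/3.1 = 46.4358.

46.4358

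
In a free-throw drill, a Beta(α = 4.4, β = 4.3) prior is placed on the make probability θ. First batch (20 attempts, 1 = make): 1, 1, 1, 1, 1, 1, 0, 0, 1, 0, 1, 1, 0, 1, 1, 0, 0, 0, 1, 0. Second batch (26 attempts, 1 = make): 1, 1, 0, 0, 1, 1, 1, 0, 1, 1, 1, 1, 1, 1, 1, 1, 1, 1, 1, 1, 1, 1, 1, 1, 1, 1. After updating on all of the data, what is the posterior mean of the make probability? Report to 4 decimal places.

0.7203

The Beta prior is conjugate to a Binomial/Bernoulli likelihood; the update adds successes to α and failures to β.
After batch 1: Beta(4.4+12, 4.3+8) = Beta(16.4, 12.3).
After batch 2: Beta(16.4+23, 12.3+3) = Beta(39.4, 15.3).
Posterior mean = α/(α+β) = 39.4/54.7 = 0.7203.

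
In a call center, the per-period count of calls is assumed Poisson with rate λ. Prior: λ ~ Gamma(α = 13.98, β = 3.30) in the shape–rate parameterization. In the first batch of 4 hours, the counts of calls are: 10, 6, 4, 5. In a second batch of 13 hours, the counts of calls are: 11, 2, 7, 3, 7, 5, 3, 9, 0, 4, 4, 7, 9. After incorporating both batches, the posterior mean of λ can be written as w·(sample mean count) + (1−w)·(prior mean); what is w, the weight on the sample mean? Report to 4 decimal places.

With a Gamma(shape α, rate β) prior, the Poisson likelihood is conjugate: the posterior is Gamma(α + ΣXᵢ, β + n).
Total number of hours: n = 4 + 13 = 17.
Posterior mean = (α₀+S)/(β₀+n) = [n/(β₀+n)]·(S/n) + [β₀/(β₀+n)]·(α₀/β₀), so only n and β₀ enter the weight.
Weight on data w = n/(β₀+n) = 17/(3.30+17) = 17/20.30 = 0.8374.

0.8374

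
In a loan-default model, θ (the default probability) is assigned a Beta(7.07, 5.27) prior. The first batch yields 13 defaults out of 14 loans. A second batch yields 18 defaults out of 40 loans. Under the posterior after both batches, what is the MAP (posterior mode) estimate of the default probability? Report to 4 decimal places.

The Beta prior is conjugate to a Binomial/Bernoulli likelihood; the update adds successes to α and failures to β.
After batch 1: Beta(7.07+13, 5.27+1) = Beta(20.07, 6.27).
After batch 2: Beta(20.07+18, 6.27+22) = Beta(38.07, 28.27).
Mode of Beta(a,b) for a,b>1 is (a−1)/(a+b−2) = 37.07/64.34 = 0.5762.

0.5762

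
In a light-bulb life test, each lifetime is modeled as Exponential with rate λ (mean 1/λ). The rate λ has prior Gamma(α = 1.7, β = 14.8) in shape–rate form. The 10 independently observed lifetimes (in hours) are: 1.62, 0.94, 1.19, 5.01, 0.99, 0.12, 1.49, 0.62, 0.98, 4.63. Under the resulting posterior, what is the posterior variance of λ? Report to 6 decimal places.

0.011152

With a Gamma(shape α, rate β) prior on the exponential rate λ, the posterior after n observations with total T = Σxᵢ is Gamma(α+n, β+T).
Sum of observations T = 17.59 hours; n = 10.
Posterior: Gamma(1.7+10, 14.8+17.59) = Gamma(11.7, 32.39).
Var = α/β² = 0.011152.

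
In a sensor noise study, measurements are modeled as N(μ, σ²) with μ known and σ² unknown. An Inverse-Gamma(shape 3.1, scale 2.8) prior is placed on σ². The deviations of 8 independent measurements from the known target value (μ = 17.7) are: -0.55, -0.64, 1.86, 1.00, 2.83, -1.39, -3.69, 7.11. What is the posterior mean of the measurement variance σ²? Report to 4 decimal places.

With known mean μ and an Inverse-Gamma(α, β) prior on σ², the Normal likelihood is conjugate: posterior is Inv-Gamma(α + n/2, β + Σ(xᵢ−μ)²/2).
Σ(xᵢ−μ)² = (-0.55)² + (-0.64)² + (1.86)² + (1.00)² + (2.83)² + (-1.39)² + (-3.69)² + (7.11)² = 79.2809.
Posterior: Inv-Gamma(3.1 + 8/2, 2.8 + 79.2809/2) = Inv-Gamma(7.10, 42.44045).
E[σ²|data] = β/(α−1) = 42.44045/6.10 = 6.9575.

6.9575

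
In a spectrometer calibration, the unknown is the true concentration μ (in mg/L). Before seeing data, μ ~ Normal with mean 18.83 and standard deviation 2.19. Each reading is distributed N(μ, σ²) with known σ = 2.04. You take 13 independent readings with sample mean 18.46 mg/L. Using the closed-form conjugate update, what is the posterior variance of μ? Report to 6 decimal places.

0.300093

For Normal data with known variance σ², a Normal(μ₀, σ₀²) prior on μ is conjugate. Posterior precision = 1/σ₀² + n/σ²; posterior mean is the precision-weighted average of μ₀ and x̄.
σ₀² = 2.19² = 4.7961, σ² = 2.04² = 4.1616; σ² + n·σ₀² = 4.1616 + 13·4.7961 = 66.5109.
Posterior precision = 1/σ₀² + n/σ² = 1/4.7961 + 13/4.1616 = (σ² + n·σ₀²)/(σ₀²σ²) = 66.5109/(4.7961·4.1616); posterior variance σₙ² = σ₀²σ²/(σ² + n·σ₀²) = 4.7961·4.1616/66.5109 = 0.300093.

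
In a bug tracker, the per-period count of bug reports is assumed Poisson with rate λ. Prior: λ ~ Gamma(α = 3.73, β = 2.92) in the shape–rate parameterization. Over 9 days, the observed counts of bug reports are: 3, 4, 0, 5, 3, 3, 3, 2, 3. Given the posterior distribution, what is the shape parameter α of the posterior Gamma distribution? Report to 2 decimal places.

29.73

With a Gamma(shape α, rate β) prior, the Poisson likelihood is conjugate: the posterior is Gamma(α + ΣXᵢ, β + n).
Sum of counts S = 26 over n = 9 days.
Posterior: Gamma(α+S, β+n) = Gamma(3.73+26, 2.92+9) = Gamma(29.73, 11.92).
Posterior α = 29.73.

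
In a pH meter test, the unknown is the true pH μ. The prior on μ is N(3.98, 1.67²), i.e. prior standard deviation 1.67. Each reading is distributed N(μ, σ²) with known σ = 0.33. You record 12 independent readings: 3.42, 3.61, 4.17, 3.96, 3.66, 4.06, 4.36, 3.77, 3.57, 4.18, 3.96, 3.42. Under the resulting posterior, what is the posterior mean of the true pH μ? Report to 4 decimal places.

For Normal data with known variance σ², a Normal(μ₀, σ₀²) prior on μ is conjugate. Posterior precision = 1/σ₀² + n/σ²; posterior mean is the precision-weighted average of μ₀ and x̄.
Σxᵢ = 3.42 + 3.61 + 4.17 + 3.96 + 3.66 + 4.06 + 4.36 + 3.77 + 3.57 + 4.18 + 3.96 + 3.42 = 46.14, so n·x̄ = 46.14.
σ₀² = 1.67² = 2.7889, σ² = 0.33² = 0.1089; σ² + n·σ₀² = 0.1089 + 12·2.7889 = 33.5757.
Posterior mean = (μ₀/σ₀² + n·x̄/σ²)/(1/σ₀² + n/σ²) = (σ²·μ₀ + σ₀²·n·x̄)/(σ² + n·σ₀²) = (0.1089·3.98 + 2.7889·46.14)/33.5757 = 129.113268/33.5757 = 3.8454.

3.8454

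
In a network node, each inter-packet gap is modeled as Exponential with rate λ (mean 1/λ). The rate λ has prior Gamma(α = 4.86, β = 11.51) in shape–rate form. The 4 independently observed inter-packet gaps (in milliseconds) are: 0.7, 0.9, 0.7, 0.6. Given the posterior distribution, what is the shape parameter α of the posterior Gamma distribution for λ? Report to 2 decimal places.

With a Gamma(shape α, rate β) prior on the exponential rate λ, the posterior after n observations with total T = Σxᵢ is Gamma(α+n, β+T).
Sum of observations T = 2.9 milliseconds; n = 4.
Posterior: Gamma(4.86+4, 11.51+2.9) = Gamma(8.86, 14.41).
Posterior α = 8.86.

8.86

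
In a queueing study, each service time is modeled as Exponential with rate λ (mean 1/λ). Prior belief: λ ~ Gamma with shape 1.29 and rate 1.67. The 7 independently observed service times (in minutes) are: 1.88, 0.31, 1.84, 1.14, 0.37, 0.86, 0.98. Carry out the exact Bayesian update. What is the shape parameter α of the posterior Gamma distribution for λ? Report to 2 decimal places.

With a Gamma(shape α, rate β) prior on the exponential rate λ, the posterior after n observations with total T = Σxᵢ is Gamma(α+n, β+T).
Sum of observations T = 7.38 minutes; n = 7.
Posterior: Gamma(1.29+7, 1.67+7.38) = Gamma(8.29, 9.05).
Posterior α = 8.29.

8.29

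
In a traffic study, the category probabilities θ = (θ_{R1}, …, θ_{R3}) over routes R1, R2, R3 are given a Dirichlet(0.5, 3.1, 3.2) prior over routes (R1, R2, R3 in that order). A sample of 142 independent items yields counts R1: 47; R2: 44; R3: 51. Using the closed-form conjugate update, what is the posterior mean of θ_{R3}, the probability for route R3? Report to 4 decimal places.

0.3642

The Dirichlet prior is conjugate to the Multinomial likelihood: each posterior αⱼ = prior αⱼ + observed count nⱼ.
Posterior concentration: (47.5, 47.1, 54.2), total = 148.8.
E[θ_{R3}|data] = α_{R3}/Σα = 54.2/148.8 = 0.3642.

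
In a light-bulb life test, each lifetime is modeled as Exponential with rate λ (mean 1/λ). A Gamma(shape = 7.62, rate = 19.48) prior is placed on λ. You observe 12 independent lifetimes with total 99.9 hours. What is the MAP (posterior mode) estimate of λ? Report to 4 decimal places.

With a Gamma(shape α, rate β) prior on the exponential rate λ, the posterior after n observations with total T = Σxᵢ is Gamma(α+n, β+T).
Posterior: Gamma(7.62+12, 19.48+99.9) = Gamma(19.62, 119.38).
Mode = (α−1)/β = 0.1560.

0.1560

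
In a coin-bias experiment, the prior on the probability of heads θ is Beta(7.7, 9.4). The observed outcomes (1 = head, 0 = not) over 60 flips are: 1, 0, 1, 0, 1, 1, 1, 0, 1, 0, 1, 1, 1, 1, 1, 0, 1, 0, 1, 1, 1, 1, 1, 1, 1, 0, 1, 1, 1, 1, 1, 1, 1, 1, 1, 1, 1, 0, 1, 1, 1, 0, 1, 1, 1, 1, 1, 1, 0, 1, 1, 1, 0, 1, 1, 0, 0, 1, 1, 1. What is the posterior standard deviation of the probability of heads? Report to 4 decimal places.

0.0514

The Beta prior is conjugate to a Binomial/Bernoulli likelihood; the update adds successes to α and failures to β.
Posterior: Beta(α+k, β+n−k) = Beta(7.7+47, 9.4+13) = Beta(54.7, 22.4).
Var = αβ/((α+β)²(α+β+1)) = 54.7·22.4/(77.1²·78.1) = 0.00263922; SD = √0.00263922 = 0.0514.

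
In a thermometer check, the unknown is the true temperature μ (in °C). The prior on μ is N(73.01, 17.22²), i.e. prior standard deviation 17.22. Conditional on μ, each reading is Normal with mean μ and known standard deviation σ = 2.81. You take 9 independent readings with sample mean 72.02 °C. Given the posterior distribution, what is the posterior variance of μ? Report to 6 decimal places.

0.874756

For Normal data with known variance σ², a Normal(μ₀, σ₀²) prior on μ is conjugate. Posterior precision = 1/σ₀² + n/σ²; posterior mean is the precision-weighted average of μ₀ and x̄.
σ₀² = 17.22² = 296.5284, σ² = 2.81² = 7.8961; σ² + n·σ₀² = 7.8961 + 9·296.5284 = 2676.6517.
Posterior precision = 1/σ₀² + n/σ² = 1/296.5284 + 9/7.8961 = (σ² + n·σ₀²)/(σ₀²σ²) = 2676.6517/(296.5284·7.8961); posterior variance σₙ² = σ₀²σ²/(σ² + n·σ₀²) = 296.5284·7.8961/2676.6517 = 0.874756.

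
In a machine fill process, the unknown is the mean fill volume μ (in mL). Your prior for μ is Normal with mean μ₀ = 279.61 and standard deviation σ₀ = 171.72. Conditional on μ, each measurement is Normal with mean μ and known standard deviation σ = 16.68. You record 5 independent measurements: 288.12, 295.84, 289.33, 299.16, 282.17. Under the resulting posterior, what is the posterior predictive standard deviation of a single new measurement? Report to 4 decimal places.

18.2692

For Normal data with known variance σ², a Normal(μ₀, σ₀²) prior on μ is conjugate. Posterior precision = 1/σ₀² + n/σ²; posterior mean is the precision-weighted average of μ₀ and x̄.
σ₀² = 171.72² = 29487.7584, σ² = 16.68² = 278.2224; σ² + n·σ₀² = 278.2224 + 5·29487.7584 = 147717.0144.
Posterior precision = 1/σ₀² + n/σ² = 1/29487.7584 + 5/278.2224 = (σ² + n·σ₀²)/(σ₀²σ²) = 147717.0144/(29487.7584·278.2224); posterior variance σₙ² = σ₀²σ²/(σ² + n·σ₀²) = 29487.7584·278.2224/147717.0144 = 55.539675.
Predictive variance for one new observation = σₙ² + σ² = 29487.7584·278.2224/147717.0144 + 278.2224 = σ²·(σ₀² + 147717.0144)/147717.0144 = 278.2224·177204.7728/147717.0144 = 333.762075; SD = √(278.2224·177204.7728/147717.0144) = 18.2692.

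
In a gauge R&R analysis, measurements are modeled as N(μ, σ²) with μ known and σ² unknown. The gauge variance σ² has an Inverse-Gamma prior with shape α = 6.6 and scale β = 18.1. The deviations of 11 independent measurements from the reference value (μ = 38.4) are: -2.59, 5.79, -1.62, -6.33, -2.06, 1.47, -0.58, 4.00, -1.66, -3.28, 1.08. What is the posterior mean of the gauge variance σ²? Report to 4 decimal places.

With known mean μ and an Inverse-Gamma(α, β) prior on σ², the Normal likelihood is conjugate: posterior is Inv-Gamma(α + n/2, β + Σ(xᵢ−μ)²/2).
Σ(xᵢ−μ)² = (-2.59)² + (5.79)² + (-1.62)² + (-6.33)² + (-2.06)² + (1.47)² + (-0.58)² + (4.00)² + (-1.66)² + (-3.28)² + (1.08)² = 120.3468.
Posterior: Inv-Gamma(6.6 + 11/2, 18.1 + 120.3468/2) = Inv-Gamma(12.10, 78.27340).
E[σ²|data] = β/(α−1) = 78.27340/11.10 = 7.0517.

7.0517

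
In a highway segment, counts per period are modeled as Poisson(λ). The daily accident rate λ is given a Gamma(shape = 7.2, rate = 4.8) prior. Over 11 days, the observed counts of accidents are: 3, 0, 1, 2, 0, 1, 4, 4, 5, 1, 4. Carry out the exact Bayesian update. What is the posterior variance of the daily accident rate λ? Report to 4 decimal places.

With a Gamma(shape α, rate β) prior, the Poisson likelihood is conjugate: the posterior is Gamma(α + ΣXᵢ, β + n).
Sum of counts S = 25 over n = 11 days.
Posterior: Gamma(α+S, β+n) = Gamma(7.2+25, 4.8+11) = Gamma(32.2, 15.8).
Var = α/β² = 32.2/15.8² = 0.1290.

0.1290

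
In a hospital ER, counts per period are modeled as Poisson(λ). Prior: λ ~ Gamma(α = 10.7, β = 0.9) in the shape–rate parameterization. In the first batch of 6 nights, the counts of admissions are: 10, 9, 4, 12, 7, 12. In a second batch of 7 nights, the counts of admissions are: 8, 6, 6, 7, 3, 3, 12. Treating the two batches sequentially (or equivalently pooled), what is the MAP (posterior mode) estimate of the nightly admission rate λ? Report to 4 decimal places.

With a Gamma(shape α, rate β) prior, the Poisson likelihood is conjugate: the posterior is Gamma(α + ΣXᵢ, β + n).
Batch 1: sum of counts S = 54 over n = 6 nights.
After batch 1: Gamma(α+S, β+n) = Gamma(10.7+54, 0.9+6) = Gamma(64.7, 6.9).
Batch 2: sum of counts S = 45 over n = 7 nights.
After batch 2: Gamma(α+S, β+n) = Gamma(64.7+45, 6.9+7) = Gamma(109.7, 13.9).
Mode of Gamma(α,β) for α≥1 is (α−1)/β = 108.7/13.9 = 7.8201.

7.8201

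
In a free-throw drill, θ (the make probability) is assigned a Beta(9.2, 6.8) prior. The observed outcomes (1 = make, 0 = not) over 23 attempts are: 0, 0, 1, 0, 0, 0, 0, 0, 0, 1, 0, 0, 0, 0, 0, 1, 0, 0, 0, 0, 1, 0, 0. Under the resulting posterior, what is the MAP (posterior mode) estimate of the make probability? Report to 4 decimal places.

The Beta prior is conjugate to a Binomial/Bernoulli likelihood; the update adds successes to α and failures to β.
Posterior: Beta(α+k, β+n−k) = Beta(9.2+4, 6.8+19) = Beta(13.2, 25.8).
Mode of Beta(a,b) for a,b>1 is (a−1)/(a+b−2) = 12.2/37.0 = 0.3297.

0.3297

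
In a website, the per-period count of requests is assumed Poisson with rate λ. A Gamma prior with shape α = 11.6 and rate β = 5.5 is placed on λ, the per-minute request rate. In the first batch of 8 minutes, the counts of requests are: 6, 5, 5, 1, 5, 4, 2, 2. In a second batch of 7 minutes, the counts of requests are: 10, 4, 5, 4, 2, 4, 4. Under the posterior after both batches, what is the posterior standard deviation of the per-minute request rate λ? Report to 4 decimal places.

With a Gamma(shape α, rate β) prior, the Poisson likelihood is conjugate: the posterior is Gamma(α + ΣXᵢ, β + n).
Batch 1: sum of counts S = 30 over n = 8 minutes.
After batch 1: Gamma(α+S, β+n) = Gamma(11.6+30, 5.5+8) = Gamma(41.6, 13.5).
Batch 2: sum of counts S = 33 over n = 7 minutes.
After batch 2: Gamma(α+S, β+n) = Gamma(41.6+33, 13.5+7) = Gamma(74.6, 20.5).
SD = √α/β = √74.6/20.5 = 0.4213.

0.4213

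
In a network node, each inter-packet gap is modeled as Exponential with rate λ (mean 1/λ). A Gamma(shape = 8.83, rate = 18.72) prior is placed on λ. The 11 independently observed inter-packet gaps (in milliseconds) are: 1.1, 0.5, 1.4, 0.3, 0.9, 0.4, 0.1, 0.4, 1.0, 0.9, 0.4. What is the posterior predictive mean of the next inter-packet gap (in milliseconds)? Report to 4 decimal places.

1.3871

With a Gamma(shape α, rate β) prior on the exponential rate λ, the posterior after n observations with total T = Σxᵢ is Gamma(α+n, β+T).
Sum of observations T = 7.4 milliseconds; n = 11.
Posterior: Gamma(8.83+11, 18.72+7.4) = Gamma(19.83, 26.12).
The predictive distribution for the next observation is Lomax; its mean is β/(α−1) = 26.12/18.83 = 1.3871.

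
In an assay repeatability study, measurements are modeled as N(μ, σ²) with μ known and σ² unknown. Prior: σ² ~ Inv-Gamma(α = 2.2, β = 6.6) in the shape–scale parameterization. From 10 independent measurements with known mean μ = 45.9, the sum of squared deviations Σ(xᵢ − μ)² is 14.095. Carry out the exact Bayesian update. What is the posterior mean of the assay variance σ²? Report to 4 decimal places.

2.2012

With known mean μ and an Inverse-Gamma(α, β) prior on σ², the Normal likelihood is conjugate: posterior is Inv-Gamma(α + n/2, β + Σ(xᵢ−μ)²/2).
Posterior: Inv-Gamma(2.2 + 10/2, 6.6 + 14.095/2) = Inv-Gamma(7.20, 13.6475).
E[σ²|data] = β/(α−1) = 13.6475/6.20 = 2.2012.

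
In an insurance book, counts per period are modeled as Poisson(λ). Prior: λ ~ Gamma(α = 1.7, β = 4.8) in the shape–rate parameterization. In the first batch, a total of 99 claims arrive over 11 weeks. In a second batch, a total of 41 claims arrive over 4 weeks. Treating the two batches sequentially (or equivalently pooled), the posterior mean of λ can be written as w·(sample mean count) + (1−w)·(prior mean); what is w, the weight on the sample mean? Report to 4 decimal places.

With a Gamma(shape α, rate β) prior, the Poisson likelihood is conjugate: the posterior is Gamma(α + ΣXᵢ, β + n).
Total number of weeks: n = 11 + 4 = 15.
Posterior mean = (α₀+S)/(β₀+n) = [n/(β₀+n)]·(S/n) + [β₀/(β₀+n)]·(α₀/β₀), so only n and β₀ enter the weight.
Weight on data w = n/(β₀+n) = 15/(4.8+15) = 15/19.8 = 0.7576.

0.7576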